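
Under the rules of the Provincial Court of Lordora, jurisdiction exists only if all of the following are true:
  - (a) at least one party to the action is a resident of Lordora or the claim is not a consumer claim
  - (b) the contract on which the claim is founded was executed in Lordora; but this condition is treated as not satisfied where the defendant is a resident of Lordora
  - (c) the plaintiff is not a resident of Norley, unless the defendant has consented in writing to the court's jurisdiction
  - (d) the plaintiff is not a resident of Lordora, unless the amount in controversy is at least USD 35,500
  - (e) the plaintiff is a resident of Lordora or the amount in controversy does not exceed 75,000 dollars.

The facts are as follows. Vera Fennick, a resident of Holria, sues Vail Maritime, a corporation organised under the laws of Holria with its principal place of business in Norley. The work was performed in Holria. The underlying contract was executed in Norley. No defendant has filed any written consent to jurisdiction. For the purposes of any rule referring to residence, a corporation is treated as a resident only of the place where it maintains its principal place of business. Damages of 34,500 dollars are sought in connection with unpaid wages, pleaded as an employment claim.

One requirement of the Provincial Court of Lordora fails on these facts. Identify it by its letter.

(b)

The Provincial Court of Lordora:
  (a) The claim is an employment claim, not a consumer claim, so one alternative holds. Condition met.
  (b) The contract was executed in Norley, not Lordora. Not met.
  (c) The plaintiff resides in Holria, which is not Norley. Condition met.
  (d) The plaintiff resides in Holria, which is not Lordora. Satisfied.
  (e) The amount in controversy is $34,500, within the 75,000 dollars ceiling, so one alternative holds. Satisfied.
Only condition (b) fails.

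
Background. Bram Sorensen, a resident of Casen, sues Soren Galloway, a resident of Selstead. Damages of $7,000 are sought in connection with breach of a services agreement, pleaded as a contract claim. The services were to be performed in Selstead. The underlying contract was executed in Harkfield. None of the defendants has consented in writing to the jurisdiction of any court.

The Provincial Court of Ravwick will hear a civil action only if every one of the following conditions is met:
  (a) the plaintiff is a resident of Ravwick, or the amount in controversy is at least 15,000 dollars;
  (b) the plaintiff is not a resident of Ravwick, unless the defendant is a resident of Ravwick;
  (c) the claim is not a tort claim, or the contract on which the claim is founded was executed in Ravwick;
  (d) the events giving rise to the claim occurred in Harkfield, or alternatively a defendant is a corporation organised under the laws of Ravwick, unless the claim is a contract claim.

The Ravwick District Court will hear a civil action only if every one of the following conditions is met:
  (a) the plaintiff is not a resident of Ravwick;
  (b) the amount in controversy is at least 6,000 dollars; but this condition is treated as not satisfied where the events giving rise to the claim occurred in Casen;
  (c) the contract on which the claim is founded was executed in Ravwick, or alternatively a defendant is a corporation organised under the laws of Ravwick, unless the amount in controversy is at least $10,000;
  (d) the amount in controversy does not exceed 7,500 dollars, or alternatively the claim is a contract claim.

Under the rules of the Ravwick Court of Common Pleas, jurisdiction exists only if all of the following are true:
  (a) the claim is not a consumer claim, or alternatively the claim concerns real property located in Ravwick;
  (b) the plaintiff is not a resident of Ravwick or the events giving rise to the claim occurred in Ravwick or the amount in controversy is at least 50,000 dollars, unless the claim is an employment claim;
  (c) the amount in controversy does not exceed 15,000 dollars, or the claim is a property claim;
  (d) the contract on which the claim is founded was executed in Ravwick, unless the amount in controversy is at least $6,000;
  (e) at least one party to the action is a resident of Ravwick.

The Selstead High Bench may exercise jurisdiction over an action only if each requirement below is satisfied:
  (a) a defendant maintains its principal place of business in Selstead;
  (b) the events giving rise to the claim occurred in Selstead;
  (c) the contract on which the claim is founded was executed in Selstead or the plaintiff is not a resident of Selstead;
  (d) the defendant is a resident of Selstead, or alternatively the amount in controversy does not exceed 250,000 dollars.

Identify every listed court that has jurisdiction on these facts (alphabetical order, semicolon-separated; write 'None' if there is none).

None

The Provincial Court of Ravwick:
  (a) The plaintiff resides in Casen, not Ravwick; the amount in controversy is USD 7,000, below the $15,000 floor — none of the alternatives is met. Condition not met.
  (b) The plaintiff resides in Casen, which is not Ravwick. Satisfied.
  (c) The claim is a contract claim, not a tort claim, so one alternative holds. Satisfied.
  (d) The operative events occurred in Selstead, not Harkfield; no defendant is a corporation — none of the alternatives is met. The proviso rescues it, though: the claim is a contract claim. Satisfied.
  → At least one condition fails; no jurisdiction.
The Ravwick District Court:
  (a) The plaintiff resides in Casen, which is not Ravwick. Condition met.
  (b) The amount in controversy is $7,000, which meets the USD 6,000 floor. And the carve-out is inapplicable — the operative events occurred in Selstead, not Casen. Met.
  (c) The contract was executed in Harkfield, not Ravwick; no defendant is a corporation — no alternative holds. Nor does the 'unless' clause help: the amount in controversy is USD 7,000, below the $10,000 floor. Condition not met.
  (d) The amount in controversy is USD 7,000, within the $7,500 ceiling, so this disjunct is met. Condition met.
  → The court lacks jurisdiction.
The Ravwick Court of Common Pleas:
  (a) The claim is a contract claim, not a consumer claim, so one alternative holds. Condition met.
  (b) The plaintiff resides in Casen, which is not Ravwick, so this disjunct is met. Satisfied.
  (c) The amount in controversy is USD 7,000, within the 15,000 dollars ceiling, which satisfies one of the alternatives. Condition met.
  (d) The contract was executed in Harkfield, not Ravwick. However, the amount in controversy is $7,000, which meets the 6,000 dollars floor, so the 'unless' proviso supplies this condition. Condition met.
  (e) No party resides in Ravwick. Not satisfied.
  → At least one condition fails; no jurisdiction.
The Selstead High Bench:
  (a) No defendant is a corporation. Not met.
  (b) The operative events occurred in Selstead. Condition met.
  (c) The plaintiff resides in Casen, which is not Selstead — that alternative is enough. Met.
  (d) The defendant resides in Selstead, so one alternative holds. Condition met.
  → The court lacks jurisdiction.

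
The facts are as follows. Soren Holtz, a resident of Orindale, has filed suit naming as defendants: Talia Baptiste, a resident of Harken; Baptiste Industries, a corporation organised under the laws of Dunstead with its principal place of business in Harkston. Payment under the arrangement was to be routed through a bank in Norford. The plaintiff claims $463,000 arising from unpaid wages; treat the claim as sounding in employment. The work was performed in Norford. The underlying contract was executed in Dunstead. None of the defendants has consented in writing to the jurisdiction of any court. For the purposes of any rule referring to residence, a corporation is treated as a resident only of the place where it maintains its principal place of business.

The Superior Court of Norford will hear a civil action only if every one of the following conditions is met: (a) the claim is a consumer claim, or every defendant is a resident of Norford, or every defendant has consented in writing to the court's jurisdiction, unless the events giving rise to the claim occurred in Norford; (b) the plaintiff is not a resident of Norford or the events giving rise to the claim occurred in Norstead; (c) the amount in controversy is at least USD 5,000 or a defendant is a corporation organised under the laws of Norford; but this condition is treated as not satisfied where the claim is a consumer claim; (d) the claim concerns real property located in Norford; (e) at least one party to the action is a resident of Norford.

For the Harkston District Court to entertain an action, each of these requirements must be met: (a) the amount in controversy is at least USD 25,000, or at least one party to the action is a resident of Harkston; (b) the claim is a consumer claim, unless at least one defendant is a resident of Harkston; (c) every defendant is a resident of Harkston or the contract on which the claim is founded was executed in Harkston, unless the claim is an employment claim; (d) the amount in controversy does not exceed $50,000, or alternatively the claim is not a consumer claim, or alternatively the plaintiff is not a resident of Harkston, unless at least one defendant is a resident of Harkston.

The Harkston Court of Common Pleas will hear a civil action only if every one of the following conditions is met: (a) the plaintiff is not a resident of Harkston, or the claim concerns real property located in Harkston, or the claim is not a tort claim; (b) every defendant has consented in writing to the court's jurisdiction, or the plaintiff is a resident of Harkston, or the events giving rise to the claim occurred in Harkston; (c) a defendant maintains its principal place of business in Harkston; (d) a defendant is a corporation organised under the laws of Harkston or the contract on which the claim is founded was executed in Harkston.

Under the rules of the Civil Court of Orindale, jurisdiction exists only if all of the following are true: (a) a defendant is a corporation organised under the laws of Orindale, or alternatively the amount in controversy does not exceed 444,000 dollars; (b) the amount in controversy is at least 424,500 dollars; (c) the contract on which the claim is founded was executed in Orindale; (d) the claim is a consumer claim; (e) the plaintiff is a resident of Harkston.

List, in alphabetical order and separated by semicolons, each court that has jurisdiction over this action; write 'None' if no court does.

the Harkston District Court

The Superior Court of Norford:
  (a) The claim is an employment claim, not a consumer claim; the defendants reside as follows — Talia Baptiste in Harken, Baptiste Industries in Harkston — not all in Norford; no such written consent has been filed — every alternative fails. However, the operative events occurred in Norford, so the 'unless' proviso supplies this condition. Met.
  (b) The plaintiff resides in Orindale, which is not Norford, so one alternative holds. Met.
  (c) The amount in controversy is 463,000 dollars, which meets the USD 5,000 floor, which satisfies one of the alternatives. The carve-out does not apply: the claim is an employment claim, not a consumer claim. Met.
  (d) The claim does not concern real property. Condition not met.
  (e) No party resides in Norford. Not met.
  → At least one condition fails; no jurisdiction.
The Harkston District Court:
  (a) The amount in controversy is $463,000, which meets the USD 25,000 floor, so this disjunct is met. Condition met.
  (b) The claim is an employment claim, not a consumer claim. However, Baptiste Industries resides in Harkston, so the 'unless' proviso supplies this condition. Satisfied.
  (c) The defendants reside as follows — Talia Baptiste in Harken, Baptiste Industries in Harkston — not all in Harkston; the contract was executed in Dunstead, not Harkston — no alternative holds. The proviso rescues it, though: the claim is an employment claim. Condition met.
  (d) The claim is an employment claim, not a consumer claim, so this disjunct is met. Condition met.
  → Jurisdiction lies.
The Harkston Court of Common Pleas:
  (a) The plaintiff resides in Orindale, which is not Harkston, which satisfies one of the alternatives. Met.
  (b) No such written consent has been filed; the plaintiff resides in Orindale, not Harkston; the operative events occurred in Norford, not Harkston — none of the alternatives is met. Condition not met.
  (c) Baptiste Industries has its principal place of business in Harkston. Condition met.
  (d) The corporate defendant(s) are organised in Dunstead, not Harkston; the contract was executed in Dunstead, not Harkston — every alternative fails. Condition not met.
  → Not every requirement is met — no jurisdiction.
The Civil Court of Orindale:
  (a) The corporate defendant(s) are organised in Dunstead, not Orindale; the amount in controversy is USD 463,000, above the $444,000 ceiling — none of the alternatives is met. Not met.
  (b) The amount in controversy is 463,000 dollars, which meets the 424,500 dollars floor. Satisfied.
  (c) The contract was executed in Dunstead, not Orindale. Not satisfied.
  (d) The claim is an employment claim, not a consumer claim. Fails.
  (e) The plaintiff resides in Orindale, not Harkston. Not satisfied.
  → At least one condition fails; no jurisdiction.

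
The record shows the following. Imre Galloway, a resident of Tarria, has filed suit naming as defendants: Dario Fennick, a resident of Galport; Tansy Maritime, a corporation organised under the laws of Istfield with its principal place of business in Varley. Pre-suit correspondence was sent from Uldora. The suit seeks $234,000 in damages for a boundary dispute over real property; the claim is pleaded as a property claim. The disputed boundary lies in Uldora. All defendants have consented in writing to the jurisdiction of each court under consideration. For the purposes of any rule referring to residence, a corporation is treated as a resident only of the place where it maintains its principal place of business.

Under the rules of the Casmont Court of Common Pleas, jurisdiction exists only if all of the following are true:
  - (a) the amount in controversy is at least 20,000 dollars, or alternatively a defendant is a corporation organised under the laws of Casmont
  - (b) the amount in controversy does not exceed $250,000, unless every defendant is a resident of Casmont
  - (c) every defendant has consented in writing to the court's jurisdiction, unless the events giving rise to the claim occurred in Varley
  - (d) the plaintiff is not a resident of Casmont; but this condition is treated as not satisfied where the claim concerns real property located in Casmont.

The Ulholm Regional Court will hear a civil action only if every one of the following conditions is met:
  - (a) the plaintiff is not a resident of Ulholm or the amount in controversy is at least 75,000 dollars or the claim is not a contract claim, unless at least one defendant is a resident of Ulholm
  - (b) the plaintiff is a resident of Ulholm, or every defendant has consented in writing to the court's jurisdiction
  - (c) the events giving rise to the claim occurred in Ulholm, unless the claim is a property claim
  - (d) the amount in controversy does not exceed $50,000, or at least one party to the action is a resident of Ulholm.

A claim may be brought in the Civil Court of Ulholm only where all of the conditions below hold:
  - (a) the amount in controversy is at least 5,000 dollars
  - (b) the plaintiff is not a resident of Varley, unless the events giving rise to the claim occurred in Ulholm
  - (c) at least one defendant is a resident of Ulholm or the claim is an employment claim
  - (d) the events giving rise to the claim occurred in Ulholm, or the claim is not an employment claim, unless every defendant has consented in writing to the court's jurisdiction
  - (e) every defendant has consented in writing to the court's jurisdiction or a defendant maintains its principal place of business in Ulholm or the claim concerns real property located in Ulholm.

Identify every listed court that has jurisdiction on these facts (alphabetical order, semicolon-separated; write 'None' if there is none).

The Casmont Court of Common Pleas:
  (a) The amount in controversy is $234,000, which meets the USD 20,000 floor, which satisfies one of the alternatives. Met.
  (b) The amount in controversy is $234,000, within the 250,000 dollars ceiling. Condition met.
  (c) Every defendant has filed written consent. Condition met.
  (d) The plaintiff resides in Tarria, which is not Casmont. The carve-out does not apply: the property lies in Uldora, not Casmont. Condition met.
  → Jurisdiction lies.
The Ulholm Regional Court:
  (a) The plaintiff resides in Tarria, which is not Ulholm, so this disjunct is met. Condition met.
  (b) Every defendant has filed written consent, so one alternative holds. Satisfied.
  (c) The operative events occurred in Uldora, not Ulholm. The proviso rescues it, though: the claim is a property claim. Satisfied.
  (d) The amount in controversy is 234,000 dollars, above the 50,000 dollars ceiling; no party resides in Ulholm — every alternative fails. Not satisfied.
  → The court lacks jurisdiction.
The Civil Court of Ulholm:
  (a) The amount in controversy is 234,000 dollars, which meets the 5,000 dollars floor. Condition met.
  (b) The plaintiff resides in Tarria, which is not Varley. Condition met.
  (c) No defendant resides in Ulholm (they reside in Galport, Varley); the claim is a property claim, not an employment claim — every alternative fails. Condition not met.
  (d) The claim is a property claim, not an employment claim — that alternative is enough. Satisfied.
  (e) Every defendant has filed written consent, so one alternative holds. Satisfied.
  → No jurisdiction.

the Casmont Court of Common Pleas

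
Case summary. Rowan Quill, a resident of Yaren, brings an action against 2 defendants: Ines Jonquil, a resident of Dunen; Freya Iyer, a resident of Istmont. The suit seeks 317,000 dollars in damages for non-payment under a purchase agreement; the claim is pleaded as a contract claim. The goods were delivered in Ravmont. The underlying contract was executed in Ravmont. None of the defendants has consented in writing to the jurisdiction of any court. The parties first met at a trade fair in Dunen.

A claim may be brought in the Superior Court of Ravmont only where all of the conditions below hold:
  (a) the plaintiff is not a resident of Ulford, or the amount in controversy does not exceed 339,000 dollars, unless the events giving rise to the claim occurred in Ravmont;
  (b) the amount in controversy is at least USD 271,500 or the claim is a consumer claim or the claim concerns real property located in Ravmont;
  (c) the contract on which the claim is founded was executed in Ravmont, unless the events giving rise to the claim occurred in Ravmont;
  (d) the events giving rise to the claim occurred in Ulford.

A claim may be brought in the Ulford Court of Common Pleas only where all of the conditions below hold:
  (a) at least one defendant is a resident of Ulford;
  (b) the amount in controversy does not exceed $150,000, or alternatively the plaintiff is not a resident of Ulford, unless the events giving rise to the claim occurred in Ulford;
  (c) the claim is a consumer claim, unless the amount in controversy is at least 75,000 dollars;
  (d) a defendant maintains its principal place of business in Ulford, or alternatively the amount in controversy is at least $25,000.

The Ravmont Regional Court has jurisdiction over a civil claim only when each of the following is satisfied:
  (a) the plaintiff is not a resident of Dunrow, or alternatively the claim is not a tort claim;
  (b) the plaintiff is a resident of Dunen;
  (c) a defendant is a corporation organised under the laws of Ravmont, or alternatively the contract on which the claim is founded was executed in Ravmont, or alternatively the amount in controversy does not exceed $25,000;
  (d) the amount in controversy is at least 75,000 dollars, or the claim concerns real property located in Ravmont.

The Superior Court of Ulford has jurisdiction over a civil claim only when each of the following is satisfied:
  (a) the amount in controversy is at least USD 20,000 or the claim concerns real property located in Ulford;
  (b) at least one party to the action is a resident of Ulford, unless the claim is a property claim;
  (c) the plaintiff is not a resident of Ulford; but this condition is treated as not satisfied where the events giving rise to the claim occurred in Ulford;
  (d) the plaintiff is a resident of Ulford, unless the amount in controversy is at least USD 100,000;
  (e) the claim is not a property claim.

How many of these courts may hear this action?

0

The Superior Court of Ravmont:
  (a) The plaintiff resides in Yaren, which is not Ulford, which satisfies one of the alternatives. Condition met.
  (b) The amount in controversy is 317,000 dollars, which meets the 271,500 dollars floor, so one alternative holds. Satisfied.
  (c) The contract was executed in Ravmont. Satisfied.
  (d) The operative events occurred in Ravmont, not Ulford. Fails.
  → Not every requirement is met — no jurisdiction.
The Ulford Court of Common Pleas:
  (a) No defendant resides in Ulford (they reside in Dunen, Istmont). Not met.
  (b) The plaintiff resides in Yaren, which is not Ulford, which satisfies one of the alternatives. Condition met.
  (c) The claim is a contract claim, not a consumer claim. The proviso rescues it, though: the amount in controversy is USD 317,000, which meets the 75,000 dollars floor. Condition met.
  (d) The amount in controversy is USD 317,000, which meets the 25,000 dollars floor, so this disjunct is met. Condition met.
  → Not every requirement is met — no jurisdiction.
The Ravmont Regional Court:
  (a) The plaintiff resides in Yaren, which is not Dunrow, so this disjunct is met. Satisfied.
  (b) The plaintiff resides in Yaren, not Dunen. Not met.
  (c) The contract was executed in Ravmont, which satisfies one of the alternatives. Condition met.
  (d) The amount in controversy is 317,000 dollars, which meets the 75,000 dollars floor, which satisfies one of the alternatives. Condition met.
  → No jurisdiction.
The Superior Court of Ulford:
  (a) The amount in controversy is $317,000, which meets the USD 20,000 floor — that alternative is enough. Met.
  (b) No party resides in Ulford. The proviso offers no rescue either, since the claim is a contract claim, not a property claim. Not satisfied.
  (c) The plaintiff resides in Yaren, which is not Ulford. And the carve-out is inapplicable — the operative events occurred in Ravmont, not Ulford. Condition met.
  (d) The plaintiff resides in Yaren, not Ulford. But the amount in controversy is USD 317,000, which meets the $100,000 floor, and the 'unless' clause therefore excuses the requirement. Met.
  (e) The claim is a contract claim, not a property claim. Satisfied.
  → The court lacks jurisdiction.
No court satisfies all of its conditions.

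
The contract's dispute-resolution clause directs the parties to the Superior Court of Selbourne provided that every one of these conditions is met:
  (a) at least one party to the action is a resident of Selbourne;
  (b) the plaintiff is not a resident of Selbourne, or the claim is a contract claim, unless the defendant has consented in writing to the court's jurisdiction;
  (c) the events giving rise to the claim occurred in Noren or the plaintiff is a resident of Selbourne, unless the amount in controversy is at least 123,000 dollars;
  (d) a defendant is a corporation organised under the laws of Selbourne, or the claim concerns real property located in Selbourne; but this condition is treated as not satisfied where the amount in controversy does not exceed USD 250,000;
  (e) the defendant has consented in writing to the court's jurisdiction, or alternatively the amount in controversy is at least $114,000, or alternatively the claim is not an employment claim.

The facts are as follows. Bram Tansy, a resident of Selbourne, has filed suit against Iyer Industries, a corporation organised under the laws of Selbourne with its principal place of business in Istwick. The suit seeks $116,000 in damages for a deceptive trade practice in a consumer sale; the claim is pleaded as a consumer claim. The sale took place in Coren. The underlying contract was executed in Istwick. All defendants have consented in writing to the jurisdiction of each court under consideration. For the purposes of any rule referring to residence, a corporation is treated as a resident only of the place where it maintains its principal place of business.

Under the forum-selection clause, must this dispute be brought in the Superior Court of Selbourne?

No

The Superior Court of Selbourne:
  (a) Bram Tansy resides in Selbourne. Satisfied.
  (b) The plaintiff resides in Selbourne; the claim is a consumer claim, not a contract claim — no alternative holds. The proviso rescues it, though: every defendant has filed written consent. Condition met.
  (c) The plaintiff resides in Selbourne, which satisfies one of the alternatives. Met.
  (d) Iyer Industries is organised under the laws of Selbourne, so one alternative holds. But the carve-out bites: the amount in controversy is 116,000 dollars, within the $250,000 ceiling. Condition not met.
  (e) Every defendant has filed written consent — that alternative is enough. Met.
  → Forum clause is not triggered.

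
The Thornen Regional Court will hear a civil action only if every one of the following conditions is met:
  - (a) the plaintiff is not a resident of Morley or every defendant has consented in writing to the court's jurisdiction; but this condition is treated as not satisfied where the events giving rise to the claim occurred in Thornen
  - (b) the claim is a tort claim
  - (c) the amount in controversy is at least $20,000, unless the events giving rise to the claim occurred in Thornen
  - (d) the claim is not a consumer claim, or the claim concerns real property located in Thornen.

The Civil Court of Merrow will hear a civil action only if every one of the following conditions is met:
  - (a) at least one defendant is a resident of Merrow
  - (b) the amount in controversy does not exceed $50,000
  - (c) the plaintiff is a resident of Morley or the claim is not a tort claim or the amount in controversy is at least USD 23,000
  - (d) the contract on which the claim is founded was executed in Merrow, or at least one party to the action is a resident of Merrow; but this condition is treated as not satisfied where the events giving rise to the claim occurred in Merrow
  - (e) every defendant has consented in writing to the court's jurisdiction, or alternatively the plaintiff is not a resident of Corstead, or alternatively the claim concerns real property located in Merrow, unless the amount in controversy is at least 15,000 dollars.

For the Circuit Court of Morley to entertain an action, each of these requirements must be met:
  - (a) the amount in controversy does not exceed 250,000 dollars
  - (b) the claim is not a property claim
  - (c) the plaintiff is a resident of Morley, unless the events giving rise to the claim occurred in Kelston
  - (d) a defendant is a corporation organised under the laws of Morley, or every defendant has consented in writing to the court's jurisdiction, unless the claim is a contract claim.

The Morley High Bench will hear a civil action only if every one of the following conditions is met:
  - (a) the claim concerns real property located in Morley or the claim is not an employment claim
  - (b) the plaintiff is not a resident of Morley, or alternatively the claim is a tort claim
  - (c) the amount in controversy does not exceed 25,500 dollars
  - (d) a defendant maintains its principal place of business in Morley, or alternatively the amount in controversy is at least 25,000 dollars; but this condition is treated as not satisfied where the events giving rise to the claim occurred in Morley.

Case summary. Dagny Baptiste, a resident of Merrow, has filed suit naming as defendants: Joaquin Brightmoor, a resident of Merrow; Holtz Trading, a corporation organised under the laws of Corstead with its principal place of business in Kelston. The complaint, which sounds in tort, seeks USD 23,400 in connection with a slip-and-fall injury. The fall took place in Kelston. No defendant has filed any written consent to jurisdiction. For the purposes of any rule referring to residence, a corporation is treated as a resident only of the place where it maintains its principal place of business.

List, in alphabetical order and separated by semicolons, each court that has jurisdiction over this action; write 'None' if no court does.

The Thornen Regional Court:
  (a) The plaintiff resides in Merrow, which is not Morley, so one alternative holds. The exception is not triggered, since the operative events occurred in Kelston, not Thornen. Condition met.
  (b) The claim is a tort claim. Satisfied.
  (c) The amount in controversy is USD 23,400, which meets the $20,000 floor. Satisfied.
  (d) The claim is a tort claim, not a consumer claim, which satisfies one of the alternatives. Satisfied.
  → All conditions met; jurisdiction exists.
The Civil Court of Merrow:
  (a) Joaquin Brightmoor resides in Merrow. Condition met.
  (b) The amount in controversy is 23,400 dollars, within the 50,000 dollars ceiling. Met.
  (c) The amount in controversy is $23,400, which meets the 23,000 dollars floor, so this disjunct is met. Condition met.
  (d) Dagny Baptiste resides in Merrow — that alternative is enough. The carve-out does not apply: the operative events occurred in Kelston, not Merrow. Met.
  (e) The plaintiff resides in Merrow, which is not Corstead, which satisfies one of the alternatives. Condition met.
  → All conditions met; jurisdiction exists.
The Circuit Court of Morley:
  (a) The amount in controversy is 23,400 dollars, within the 250,000 dollars ceiling. Satisfied.
  (b) The claim is a tort claim, not a property claim. Satisfied.
  (c) The plaintiff resides in Merrow, not Morley. But the operative events occurred in Kelston, and the 'unless' clause therefore excuses the requirement. Met.
  (d) The corporate defendant(s) are organised in Corstead, not Morley; no such written consent has been filed — none of the alternatives is met. Nor does the 'unless' clause help: the claim is a tort claim, not a contract claim. Not met.
  → At least one condition fails; no jurisdiction.
The Morley High Bench:
  (a) The claim is a tort claim, not an employment claim, so this disjunct is met. Met.
  (b) The plaintiff resides in Merrow, which is not Morley, so one alternative holds. Satisfied.
  (c) The amount in controversy is 23,400 dollars, within the USD 25,500 ceiling. Condition met.
  (d) The corporate defendant(s) have their principal place of business in Kelston, not Morley; the amount in controversy is $23,400, below the 25,000 dollars floor — every alternative fails. Condition not met.
  → At least one condition fails; no jurisdiction.

the Civil Court of Merrow; the Thornen Regional Court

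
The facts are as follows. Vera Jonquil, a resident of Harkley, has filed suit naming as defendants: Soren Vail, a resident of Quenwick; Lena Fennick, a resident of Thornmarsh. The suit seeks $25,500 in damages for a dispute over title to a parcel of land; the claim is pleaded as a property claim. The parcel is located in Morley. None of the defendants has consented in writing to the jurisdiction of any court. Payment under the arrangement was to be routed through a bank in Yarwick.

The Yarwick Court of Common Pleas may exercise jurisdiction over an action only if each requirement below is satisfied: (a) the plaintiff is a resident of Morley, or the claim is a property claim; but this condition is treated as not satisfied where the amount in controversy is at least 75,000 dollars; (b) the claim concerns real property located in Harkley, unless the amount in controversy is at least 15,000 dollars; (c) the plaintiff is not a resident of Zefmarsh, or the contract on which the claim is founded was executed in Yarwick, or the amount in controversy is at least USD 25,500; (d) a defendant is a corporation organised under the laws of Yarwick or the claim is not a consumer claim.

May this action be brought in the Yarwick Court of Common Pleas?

The Yarwick Court of Common Pleas:
  (a) The claim is a property claim, which satisfies one of the alternatives. The carve-out does not apply: the amount in controversy is $25,500, below the USD 75,000 floor. Met.
  (b) The property lies in Morley, not Harkley. However, the amount in controversy is $25,500, which meets the 15,000 dollars floor, so the 'unless' proviso supplies this condition. Met.
  (c) The plaintiff resides in Harkley, which is not Zefmarsh, which satisfies one of the alternatives. Met.
  (d) The claim is a property claim, not a consumer claim, so one alternative holds. Condition met.
  → Every requirement is satisfied — jurisdiction.

Yes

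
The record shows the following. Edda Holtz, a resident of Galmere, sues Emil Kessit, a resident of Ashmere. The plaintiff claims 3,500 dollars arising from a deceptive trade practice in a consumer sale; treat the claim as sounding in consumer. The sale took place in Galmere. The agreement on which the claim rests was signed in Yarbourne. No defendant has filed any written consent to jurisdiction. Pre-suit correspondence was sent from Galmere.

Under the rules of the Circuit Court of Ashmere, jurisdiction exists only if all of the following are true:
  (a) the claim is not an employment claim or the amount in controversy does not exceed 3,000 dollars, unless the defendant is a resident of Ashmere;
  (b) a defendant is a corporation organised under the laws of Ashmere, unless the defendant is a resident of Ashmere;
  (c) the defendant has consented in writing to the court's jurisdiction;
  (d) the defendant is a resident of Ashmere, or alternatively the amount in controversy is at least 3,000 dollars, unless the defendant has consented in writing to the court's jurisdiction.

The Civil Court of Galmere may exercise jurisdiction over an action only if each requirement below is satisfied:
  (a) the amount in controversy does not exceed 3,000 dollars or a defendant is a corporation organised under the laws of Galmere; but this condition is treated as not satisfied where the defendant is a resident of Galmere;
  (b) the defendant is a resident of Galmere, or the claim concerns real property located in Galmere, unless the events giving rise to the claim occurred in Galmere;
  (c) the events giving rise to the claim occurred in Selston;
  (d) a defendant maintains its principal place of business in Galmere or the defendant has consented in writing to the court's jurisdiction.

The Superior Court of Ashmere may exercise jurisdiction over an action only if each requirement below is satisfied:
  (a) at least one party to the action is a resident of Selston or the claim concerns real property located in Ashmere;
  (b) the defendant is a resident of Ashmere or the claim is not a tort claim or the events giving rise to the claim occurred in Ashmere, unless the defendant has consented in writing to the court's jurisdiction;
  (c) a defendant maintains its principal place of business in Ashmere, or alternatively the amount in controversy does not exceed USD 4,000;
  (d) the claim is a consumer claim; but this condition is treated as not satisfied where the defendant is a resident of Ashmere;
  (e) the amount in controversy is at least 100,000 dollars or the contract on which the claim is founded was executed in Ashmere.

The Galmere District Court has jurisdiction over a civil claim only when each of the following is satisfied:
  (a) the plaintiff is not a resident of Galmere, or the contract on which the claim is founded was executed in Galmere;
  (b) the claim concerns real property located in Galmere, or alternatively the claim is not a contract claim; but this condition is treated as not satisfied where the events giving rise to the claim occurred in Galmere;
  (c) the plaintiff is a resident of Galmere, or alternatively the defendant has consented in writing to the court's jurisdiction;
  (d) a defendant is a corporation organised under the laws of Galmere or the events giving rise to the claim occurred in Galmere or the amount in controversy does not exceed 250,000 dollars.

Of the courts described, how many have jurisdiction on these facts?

The Circuit Court of Ashmere:
  (a) The claim is a consumer claim, not an employment claim, so one alternative holds. Condition met.
  (b) No defendant is a corporation. But the defendant resides in Ashmere, and the 'unless' clause therefore excuses the requirement. Satisfied.
  (c) No such written consent has been filed. Not met.
  (d) The defendant resides in Ashmere — that alternative is enough. Condition met.
  → The court lacks jurisdiction.
The Civil Court of Galmere:
  (a) The amount in controversy is USD 3,500, above the USD 3,000 ceiling; no defendant is a corporation — every alternative fails. Not satisfied.
  (b) The defendant resides in Ashmere, not Galmere; the claim does not concern real property — none of the alternatives is met. But the operative events occurred in Galmere, and the 'unless' clause therefore excuses the requirement. Satisfied.
  (c) The operative events occurred in Galmere, not Selston. Condition not met.
  (d) No defendant is a corporation; no such written consent has been filed — every alternative fails. Not met.
  → Not every requirement is met — no jurisdiction.
The Superior Court of Ashmere:
  (a) No party resides in Selston; the claim does not concern real property — every alternative fails. Condition not met.
  (b) The defendant resides in Ashmere, which satisfies one of the alternatives. Satisfied.
  (c) The amount in controversy is USD 3,500, within the 4,000 dollars ceiling, so one alternative holds. Met.
  (d) The claim is a consumer claim. However, the defendant resides in Ashmere, which falls within the stated exception and so defeats the condition. Not satisfied.
  (e) The amount in controversy is 3,500 dollars, below the USD 100,000 floor; the contract was executed in Yarbourne, not Ashmere — no alternative holds. Not met.
  → No jurisdiction.
The Galmere District Court:
  (a) The plaintiff resides in Galmere; the contract was executed in Yarbourne, not Galmere — no alternative holds. Not satisfied.
  (b) The claim is a consumer claim, not a contract claim, so this disjunct is met. However, the operative events occurred in Galmere, which falls within the stated exception and so defeats the condition. Not satisfied.
  (c) The plaintiff resides in Galmere — that alternative is enough. Met.
  (d) The operative events occurred in Galmere, so this disjunct is met. Condition met.
  → Not every requirement is met — no jurisdiction.
No court satisfies all of its conditions.

0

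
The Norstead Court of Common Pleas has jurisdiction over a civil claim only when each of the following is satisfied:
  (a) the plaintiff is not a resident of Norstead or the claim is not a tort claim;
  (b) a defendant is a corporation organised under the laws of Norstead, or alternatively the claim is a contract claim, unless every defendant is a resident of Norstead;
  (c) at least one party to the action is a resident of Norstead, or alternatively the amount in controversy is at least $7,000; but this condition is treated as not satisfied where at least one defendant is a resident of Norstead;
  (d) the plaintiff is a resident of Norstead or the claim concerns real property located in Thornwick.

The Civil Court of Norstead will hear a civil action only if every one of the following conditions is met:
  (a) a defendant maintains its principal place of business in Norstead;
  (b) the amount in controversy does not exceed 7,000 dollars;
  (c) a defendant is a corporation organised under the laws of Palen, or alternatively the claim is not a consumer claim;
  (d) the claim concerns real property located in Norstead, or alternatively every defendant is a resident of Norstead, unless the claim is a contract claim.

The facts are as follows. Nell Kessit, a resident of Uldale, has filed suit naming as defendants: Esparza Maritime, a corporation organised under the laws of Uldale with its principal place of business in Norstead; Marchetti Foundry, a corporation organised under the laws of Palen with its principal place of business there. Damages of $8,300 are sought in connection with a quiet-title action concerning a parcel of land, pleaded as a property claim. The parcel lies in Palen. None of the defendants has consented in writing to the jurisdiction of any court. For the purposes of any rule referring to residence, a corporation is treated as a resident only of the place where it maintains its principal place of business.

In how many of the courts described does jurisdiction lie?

The Norstead Court of Common Pleas:
  (a) The plaintiff resides in Uldale, which is not Norstead, so this disjunct is met. Satisfied.
  (b) The corporate defendant(s) are organised in Palen, Uldale, not Norstead; the claim is a property claim, not a contract claim — every alternative fails. And the defendants reside as follows — Esparza Maritime in Norstead, Marchetti Foundry in Palen — not all in Norstead, so the proviso does not save it. Not met.
  (c) Esparza Maritime resides in Norstead, which satisfies one of the alternatives. But the carve-out bites: Esparza Maritime resides in Norstead. Not met.
  (d) The plaintiff resides in Uldale, not Norstead; the property lies in Palen, not Thornwick — every alternative fails. Not met.
  → The court lacks jurisdiction.
The Civil Court of Norstead:
  (a) Esparza Maritime has its principal place of business in Norstead. Satisfied.
  (b) The amount in controversy is 8,300 dollars, above the 7,000 dollars ceiling. Condition not met.
  (c) Marchetti Foundry is organised under the laws of Palen, so one alternative holds. Satisfied.
  (d) The property lies in Palen, not Norstead; the defendants reside as follows — Esparza Maritime in Norstead, Marchetti Foundry in Palen — not all in Norstead — every alternative fails. And the claim is a property claim, not a contract claim, so the proviso does not save it. Fails.
  → No jurisdiction.
No court satisfies all of its conditions.

0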